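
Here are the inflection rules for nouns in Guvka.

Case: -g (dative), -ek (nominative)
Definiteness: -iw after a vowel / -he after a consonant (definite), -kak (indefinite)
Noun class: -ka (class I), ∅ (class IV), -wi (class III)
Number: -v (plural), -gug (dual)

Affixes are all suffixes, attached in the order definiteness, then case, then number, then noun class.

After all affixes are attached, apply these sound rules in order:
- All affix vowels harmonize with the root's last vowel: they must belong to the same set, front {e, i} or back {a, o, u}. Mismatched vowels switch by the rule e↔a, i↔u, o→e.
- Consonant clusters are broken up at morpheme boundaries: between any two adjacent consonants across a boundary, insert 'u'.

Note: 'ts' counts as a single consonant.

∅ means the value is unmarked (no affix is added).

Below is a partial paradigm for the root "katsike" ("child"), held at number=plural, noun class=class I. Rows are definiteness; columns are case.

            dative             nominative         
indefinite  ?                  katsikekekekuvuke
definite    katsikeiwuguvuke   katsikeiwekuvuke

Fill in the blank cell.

katsikekekuguvuke

Attach definiteness indefinite -kak → katsikekak.
Attach case dative -g → katsikekakg.
Attach number plural -v → katsikekakgv.
Attach noun class class I -ka → katsikekakgvka.
Apply vowel harmony: katsikekakgvka → katsikekekgvke.
Apply epenthesis: katsikekekgvke → katsikekekuguvuke.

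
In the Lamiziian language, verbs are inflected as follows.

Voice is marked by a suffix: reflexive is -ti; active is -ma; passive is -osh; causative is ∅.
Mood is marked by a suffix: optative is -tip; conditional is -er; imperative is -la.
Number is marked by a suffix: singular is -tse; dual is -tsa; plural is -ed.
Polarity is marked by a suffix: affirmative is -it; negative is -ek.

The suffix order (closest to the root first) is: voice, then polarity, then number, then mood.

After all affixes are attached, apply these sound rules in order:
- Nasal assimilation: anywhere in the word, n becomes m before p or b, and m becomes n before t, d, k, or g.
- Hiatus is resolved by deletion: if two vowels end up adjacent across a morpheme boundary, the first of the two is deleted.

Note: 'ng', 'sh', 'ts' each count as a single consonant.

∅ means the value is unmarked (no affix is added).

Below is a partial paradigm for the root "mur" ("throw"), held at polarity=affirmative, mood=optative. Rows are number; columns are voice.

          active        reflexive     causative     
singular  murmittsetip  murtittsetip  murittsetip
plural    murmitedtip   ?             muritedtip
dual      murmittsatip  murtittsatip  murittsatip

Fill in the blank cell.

murtitedtip

Attach voice reflexive -ti → murti.
Attach polarity affirmative -it → murtiit.
Attach number plural -ed → murtiited.
Attach mood optative -tip → murtiitedtip.
Nasal assimilation: no change.
Apply vowel deletion: murtiitedtip → murtitedtip.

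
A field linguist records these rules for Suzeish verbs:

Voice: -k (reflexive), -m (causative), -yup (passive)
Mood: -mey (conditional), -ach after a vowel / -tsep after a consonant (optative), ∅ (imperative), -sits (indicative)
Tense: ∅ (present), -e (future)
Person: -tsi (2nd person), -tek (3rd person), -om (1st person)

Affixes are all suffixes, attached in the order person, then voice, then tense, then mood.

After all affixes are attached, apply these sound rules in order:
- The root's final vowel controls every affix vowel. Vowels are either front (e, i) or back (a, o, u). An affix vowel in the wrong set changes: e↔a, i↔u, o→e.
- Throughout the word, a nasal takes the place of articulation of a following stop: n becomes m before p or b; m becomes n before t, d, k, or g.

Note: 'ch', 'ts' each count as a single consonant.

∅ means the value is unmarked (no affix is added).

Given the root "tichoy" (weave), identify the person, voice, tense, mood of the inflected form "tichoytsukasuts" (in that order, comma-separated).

Segment: tichoy-tsi-k-e-sits.
person: -tsi → 2nd person.
voice: -k → reflexive.
tense: -e → future.
mood: -sits → indicative.

2nd person, reflexive, future, indicative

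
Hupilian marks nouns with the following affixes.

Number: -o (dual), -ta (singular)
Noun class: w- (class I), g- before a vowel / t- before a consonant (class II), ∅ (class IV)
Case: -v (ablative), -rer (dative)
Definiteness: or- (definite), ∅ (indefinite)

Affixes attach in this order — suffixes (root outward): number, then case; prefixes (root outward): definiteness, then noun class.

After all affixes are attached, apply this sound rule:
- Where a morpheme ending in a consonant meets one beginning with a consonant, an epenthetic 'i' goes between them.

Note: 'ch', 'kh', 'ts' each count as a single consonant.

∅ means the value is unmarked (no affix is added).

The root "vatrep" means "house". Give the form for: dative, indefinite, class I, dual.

Attach number dual -o → vatrepo.
Attach case dative -rer → vatreporer.
definiteness = indefinite: zero marking, form stays vatreporer.
Attach noun class class I w- → wvatreporer.
Apply epenthesis: wvatreporer → wivatreporer.

wivatreporer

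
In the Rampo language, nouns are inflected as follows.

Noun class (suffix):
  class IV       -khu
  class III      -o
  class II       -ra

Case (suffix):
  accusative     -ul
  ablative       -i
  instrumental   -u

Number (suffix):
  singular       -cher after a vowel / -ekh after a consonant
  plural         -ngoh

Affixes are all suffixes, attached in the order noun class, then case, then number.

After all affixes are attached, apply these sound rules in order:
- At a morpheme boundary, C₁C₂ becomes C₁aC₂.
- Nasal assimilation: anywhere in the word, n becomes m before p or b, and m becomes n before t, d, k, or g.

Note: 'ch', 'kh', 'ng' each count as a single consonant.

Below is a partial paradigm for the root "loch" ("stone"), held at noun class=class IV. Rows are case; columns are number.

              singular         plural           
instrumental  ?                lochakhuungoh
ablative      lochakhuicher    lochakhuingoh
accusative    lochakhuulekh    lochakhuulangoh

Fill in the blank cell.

lochakhuucher

Attach noun class class IV -khu → lochkhu.
Attach case instrumental -u → lochkhuu.
Attach number singular -cher (after vowel 'u') → lochkhuucher.
Apply epenthesis: lochkhuucher → lochakhuucher.
Nasal assimilation: no change.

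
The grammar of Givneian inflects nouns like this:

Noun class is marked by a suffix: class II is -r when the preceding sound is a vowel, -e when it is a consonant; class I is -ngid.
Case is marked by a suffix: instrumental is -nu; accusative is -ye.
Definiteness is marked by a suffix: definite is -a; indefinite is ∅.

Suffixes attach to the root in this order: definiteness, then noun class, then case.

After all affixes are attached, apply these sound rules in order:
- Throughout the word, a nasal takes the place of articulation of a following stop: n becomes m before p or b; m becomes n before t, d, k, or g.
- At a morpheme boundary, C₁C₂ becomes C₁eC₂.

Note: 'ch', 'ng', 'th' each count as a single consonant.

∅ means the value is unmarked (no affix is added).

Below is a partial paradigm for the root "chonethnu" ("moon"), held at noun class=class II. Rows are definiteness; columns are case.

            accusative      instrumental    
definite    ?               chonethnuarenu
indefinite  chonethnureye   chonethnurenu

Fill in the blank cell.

Attach definiteness definite -a → chonethnua.
Attach noun class class II -r (after vowel 'a') → chonethnuar.
Attach case accusative -ye → chonethnuarye.
Nasal assimilation: no change.
Apply epenthesis: chonethnuarye → chonethnuareye.

chonethnuareye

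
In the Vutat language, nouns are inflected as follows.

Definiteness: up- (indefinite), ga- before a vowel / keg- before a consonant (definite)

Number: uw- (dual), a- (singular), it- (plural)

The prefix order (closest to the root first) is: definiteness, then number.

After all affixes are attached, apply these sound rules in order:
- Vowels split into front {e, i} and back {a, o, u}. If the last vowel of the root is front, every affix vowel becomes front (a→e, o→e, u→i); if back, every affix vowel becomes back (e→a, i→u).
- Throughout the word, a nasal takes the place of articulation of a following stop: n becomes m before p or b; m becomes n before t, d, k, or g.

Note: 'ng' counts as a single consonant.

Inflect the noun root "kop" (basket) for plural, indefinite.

utupkop

Attach definiteness indefinite up- → upkop.
Attach number plural it- → itupkop.
Apply vowel harmony: itupkop → utupkop.
Nasal assimilation: no change.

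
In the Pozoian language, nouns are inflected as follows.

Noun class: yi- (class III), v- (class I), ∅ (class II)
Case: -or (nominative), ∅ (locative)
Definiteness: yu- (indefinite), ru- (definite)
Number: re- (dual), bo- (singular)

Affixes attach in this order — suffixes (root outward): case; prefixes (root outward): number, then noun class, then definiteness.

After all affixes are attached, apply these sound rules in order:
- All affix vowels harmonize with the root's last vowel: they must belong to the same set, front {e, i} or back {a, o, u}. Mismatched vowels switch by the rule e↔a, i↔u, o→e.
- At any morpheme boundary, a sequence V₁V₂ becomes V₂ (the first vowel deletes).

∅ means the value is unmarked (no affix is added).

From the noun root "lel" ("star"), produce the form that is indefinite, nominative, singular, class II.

Attach case nominative -or → lelor.
Attach number singular bo- → bolelor.
noun class = class II: zero marking, form stays bolelor.
Attach definiteness indefinite yu- → yubolelor.
Apply vowel harmony: yubolelor → yibeleler.
Vowel deletion: no change.

yibeleler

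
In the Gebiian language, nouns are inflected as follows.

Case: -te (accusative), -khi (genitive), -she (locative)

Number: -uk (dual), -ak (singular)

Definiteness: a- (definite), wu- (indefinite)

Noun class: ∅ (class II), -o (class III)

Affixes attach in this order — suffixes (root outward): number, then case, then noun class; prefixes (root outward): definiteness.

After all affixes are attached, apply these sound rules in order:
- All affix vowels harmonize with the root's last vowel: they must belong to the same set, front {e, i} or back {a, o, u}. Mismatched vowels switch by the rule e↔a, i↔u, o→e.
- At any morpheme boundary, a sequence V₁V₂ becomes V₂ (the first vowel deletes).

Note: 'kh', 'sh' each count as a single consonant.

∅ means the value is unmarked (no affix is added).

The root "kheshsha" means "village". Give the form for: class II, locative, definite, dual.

Attach number dual -uk → kheshshauk.
Attach case locative -she → kheshshaukshe.
Attach definiteness definite a- → akheshshaukshe.
noun class = class II: zero marking, form stays akheshshaukshe.
Apply vowel harmony: akheshshaukshe → akheshshauksha.
Apply vowel deletion: akheshshauksha → akheshshuksha.

akheshshuksha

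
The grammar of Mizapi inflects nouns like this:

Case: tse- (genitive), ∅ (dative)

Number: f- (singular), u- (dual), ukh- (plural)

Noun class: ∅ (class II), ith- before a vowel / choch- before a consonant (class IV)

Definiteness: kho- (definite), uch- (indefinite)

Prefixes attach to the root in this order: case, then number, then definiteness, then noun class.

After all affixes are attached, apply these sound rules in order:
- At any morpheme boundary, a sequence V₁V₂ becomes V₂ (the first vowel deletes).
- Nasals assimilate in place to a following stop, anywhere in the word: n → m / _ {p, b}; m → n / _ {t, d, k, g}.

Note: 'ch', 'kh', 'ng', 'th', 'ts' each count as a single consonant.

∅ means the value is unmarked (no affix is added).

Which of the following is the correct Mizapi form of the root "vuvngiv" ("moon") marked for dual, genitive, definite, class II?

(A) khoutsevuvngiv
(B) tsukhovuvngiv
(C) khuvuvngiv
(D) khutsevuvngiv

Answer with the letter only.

Attach case genitive tse- → tsevuvngiv.
Attach number dual u- → utsevuvngiv.
Attach definiteness definite kho- → khoutsevuvngiv.
noun class = class II: zero marking, form stays khoutsevuvngiv.
Apply vowel deletion: khoutsevuvngiv → khutsevuvngiv.
Nasal assimilation: no change.
So the correct form is khutsevuvngiv, option (D).
(B) tsukhovuvngiv is wrong: it has the affixes in the wrong order.
(C) khuvuvngiv is wrong: it uses dative instead of genitive for case.
(A) khoutsevuvngiv is wrong: it fails to apply the sound rule(s).

D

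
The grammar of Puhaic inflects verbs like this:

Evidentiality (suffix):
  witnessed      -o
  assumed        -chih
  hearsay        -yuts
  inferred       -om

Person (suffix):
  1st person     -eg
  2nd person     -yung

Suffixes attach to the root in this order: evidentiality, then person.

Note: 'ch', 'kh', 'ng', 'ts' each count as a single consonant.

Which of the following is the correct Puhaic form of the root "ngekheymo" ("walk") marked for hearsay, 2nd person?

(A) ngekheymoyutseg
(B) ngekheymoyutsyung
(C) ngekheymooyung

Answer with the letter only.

Attach evidentiality hearsay -yuts → ngekheymoyuts.
Attach person 2nd person -yung → ngekheymoyutsyung.
So the correct form is ngekheymoyutsyung, option (B).
(A) ngekheymoyutseg is wrong: it uses 1st person instead of 2nd person for person.
(C) ngekheymooyung is wrong: it uses witnessed instead of hearsay for evidentiality.

B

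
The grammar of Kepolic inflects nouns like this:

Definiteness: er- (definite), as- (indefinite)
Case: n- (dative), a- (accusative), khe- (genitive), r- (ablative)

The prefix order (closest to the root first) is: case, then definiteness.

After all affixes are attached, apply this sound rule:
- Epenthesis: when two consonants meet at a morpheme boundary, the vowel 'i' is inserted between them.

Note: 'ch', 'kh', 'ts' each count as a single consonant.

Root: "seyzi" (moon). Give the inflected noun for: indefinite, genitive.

Attach case genitive khe- → kheseyzi.
Attach definiteness indefinite as- → askheseyzi.
Apply epenthesis: askheseyzi → asikheseyzi.

asikheseyzi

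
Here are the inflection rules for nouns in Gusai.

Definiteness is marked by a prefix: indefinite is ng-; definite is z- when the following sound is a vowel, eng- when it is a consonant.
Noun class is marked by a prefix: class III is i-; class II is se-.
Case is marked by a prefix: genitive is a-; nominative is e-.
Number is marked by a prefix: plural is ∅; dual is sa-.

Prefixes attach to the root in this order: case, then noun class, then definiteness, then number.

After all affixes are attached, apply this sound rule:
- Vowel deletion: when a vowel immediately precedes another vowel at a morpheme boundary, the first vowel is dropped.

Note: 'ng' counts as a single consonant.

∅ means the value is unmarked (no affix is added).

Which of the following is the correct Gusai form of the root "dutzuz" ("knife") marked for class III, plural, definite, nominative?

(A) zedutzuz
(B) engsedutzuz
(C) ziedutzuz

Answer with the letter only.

Attach case nominative e- → edutzuz.
Attach noun class class III i- → iedutzuz.
Attach definiteness definite z- (before vowel 'i') → ziedutzuz.
number = plural: zero marking, form stays ziedutzuz.
Apply vowel deletion: ziedutzuz → zedutzuz.
So the correct form is zedutzuz, option (A).
(B) engsedutzuz is wrong: it uses class II instead of class III for noun class.
(C) ziedutzuz is wrong: it fails to apply the sound rule(s).

A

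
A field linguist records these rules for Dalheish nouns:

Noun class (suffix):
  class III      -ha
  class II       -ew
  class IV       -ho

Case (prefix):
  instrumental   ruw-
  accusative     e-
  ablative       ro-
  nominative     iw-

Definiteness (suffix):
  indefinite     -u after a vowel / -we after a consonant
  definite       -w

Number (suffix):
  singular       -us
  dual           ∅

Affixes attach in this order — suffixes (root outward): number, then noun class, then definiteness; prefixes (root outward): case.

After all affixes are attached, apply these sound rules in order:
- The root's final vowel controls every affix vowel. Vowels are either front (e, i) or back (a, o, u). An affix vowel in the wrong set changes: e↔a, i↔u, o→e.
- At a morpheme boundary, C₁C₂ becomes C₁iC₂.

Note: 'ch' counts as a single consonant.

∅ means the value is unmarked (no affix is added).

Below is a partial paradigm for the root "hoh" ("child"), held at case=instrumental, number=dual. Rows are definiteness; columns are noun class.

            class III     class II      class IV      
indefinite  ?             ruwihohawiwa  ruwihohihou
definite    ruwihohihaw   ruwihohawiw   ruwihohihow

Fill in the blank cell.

ruwihohihau

Attach case instrumental ruw- → ruwhoh.
number = dual: zero marking, form stays ruwhoh.
Attach noun class class III -ha → ruwhohha.
Attach definiteness indefinite -u (after vowel 'a') → ruwhohhau.
Vowel harmony: no change.
Apply epenthesis: ruwhohhau → ruwihohihau.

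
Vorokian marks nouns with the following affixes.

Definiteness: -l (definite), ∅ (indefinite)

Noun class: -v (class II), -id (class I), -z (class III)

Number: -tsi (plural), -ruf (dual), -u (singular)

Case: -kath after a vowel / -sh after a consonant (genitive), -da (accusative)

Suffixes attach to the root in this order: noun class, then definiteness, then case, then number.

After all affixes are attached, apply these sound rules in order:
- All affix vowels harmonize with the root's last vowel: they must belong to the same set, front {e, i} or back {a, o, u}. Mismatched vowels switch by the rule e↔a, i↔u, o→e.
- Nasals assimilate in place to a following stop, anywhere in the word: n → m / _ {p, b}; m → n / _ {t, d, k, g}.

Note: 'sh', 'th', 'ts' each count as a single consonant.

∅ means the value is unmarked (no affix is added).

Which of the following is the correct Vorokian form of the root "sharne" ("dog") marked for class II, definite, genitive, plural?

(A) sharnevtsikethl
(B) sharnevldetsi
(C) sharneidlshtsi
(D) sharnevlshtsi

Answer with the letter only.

Attach noun class class II -v → sharnev.
Attach definiteness definite -l → sharnevl.
Attach case genitive -sh (after consonant 'l') → sharnevlsh.
Attach number plural -tsi → sharnevlshtsi.
Vowel harmony: no change.
Nasal assimilation: no change.
So the correct form is sharnevlshtsi, option (D).
(A) sharnevtsikethl is wrong: it has the affixes in the wrong order.
(C) sharneidlshtsi is wrong: it uses class I instead of class II for noun class.
(B) sharnevldetsi is wrong: it uses accusative instead of genitive for case.

D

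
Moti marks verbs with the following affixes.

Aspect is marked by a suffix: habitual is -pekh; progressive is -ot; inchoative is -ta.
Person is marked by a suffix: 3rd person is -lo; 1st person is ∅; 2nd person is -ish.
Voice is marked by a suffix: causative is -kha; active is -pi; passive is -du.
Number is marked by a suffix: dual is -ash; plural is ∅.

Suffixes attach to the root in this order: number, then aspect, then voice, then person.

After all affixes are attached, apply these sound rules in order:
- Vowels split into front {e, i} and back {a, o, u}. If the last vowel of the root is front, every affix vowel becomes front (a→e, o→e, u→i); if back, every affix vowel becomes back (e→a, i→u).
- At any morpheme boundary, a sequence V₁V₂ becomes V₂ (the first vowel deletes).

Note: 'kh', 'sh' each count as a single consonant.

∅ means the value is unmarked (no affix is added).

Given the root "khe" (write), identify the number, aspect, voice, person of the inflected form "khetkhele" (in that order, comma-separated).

plural, progressive, causative, 3rd person

Segment: khe-ot-kha-lo.
number: ∅ → plural.
aspect: -ot → progressive.
voice: -kha → causative.
person: -lo → 3rd person.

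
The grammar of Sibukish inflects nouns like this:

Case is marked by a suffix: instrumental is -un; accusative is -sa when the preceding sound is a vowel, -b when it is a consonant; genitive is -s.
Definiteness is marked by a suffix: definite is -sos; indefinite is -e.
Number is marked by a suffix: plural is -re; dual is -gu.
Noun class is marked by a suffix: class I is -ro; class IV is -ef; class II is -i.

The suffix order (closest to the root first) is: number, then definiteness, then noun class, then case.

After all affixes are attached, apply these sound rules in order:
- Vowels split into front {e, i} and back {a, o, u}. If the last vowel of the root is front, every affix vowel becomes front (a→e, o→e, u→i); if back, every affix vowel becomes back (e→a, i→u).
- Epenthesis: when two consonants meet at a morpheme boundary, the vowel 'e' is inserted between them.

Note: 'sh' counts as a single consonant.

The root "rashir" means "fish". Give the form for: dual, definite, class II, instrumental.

Attach number dual -gu → rashirgu.
Attach definiteness definite -sos → rashirgusos.
Attach noun class class II -i → rashirgusosi.
Attach case instrumental -un → rashirgusosiun.
Apply vowel harmony: rashirgusosiun → rashirgisesiin.
Apply epenthesis: rashirgisesiin → rashiregisesiin.

rashiregisesiin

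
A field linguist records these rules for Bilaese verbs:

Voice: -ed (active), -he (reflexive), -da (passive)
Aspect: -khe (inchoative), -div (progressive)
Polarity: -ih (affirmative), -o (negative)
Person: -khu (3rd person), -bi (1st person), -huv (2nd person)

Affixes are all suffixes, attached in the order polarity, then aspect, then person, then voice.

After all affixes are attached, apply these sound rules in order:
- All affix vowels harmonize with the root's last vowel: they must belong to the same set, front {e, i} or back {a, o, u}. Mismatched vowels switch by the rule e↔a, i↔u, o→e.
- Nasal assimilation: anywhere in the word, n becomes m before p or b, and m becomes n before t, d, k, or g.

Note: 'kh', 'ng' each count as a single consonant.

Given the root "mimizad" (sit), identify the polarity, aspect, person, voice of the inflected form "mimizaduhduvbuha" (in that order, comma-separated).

affirmative, progressive, 1st person, reflexive

Segment: mimizad-ih-div-bi-he.
polarity: -ih → affirmative.
aspect: -div → progressive.
person: -bi → 1st person.
voice: -he → reflexive.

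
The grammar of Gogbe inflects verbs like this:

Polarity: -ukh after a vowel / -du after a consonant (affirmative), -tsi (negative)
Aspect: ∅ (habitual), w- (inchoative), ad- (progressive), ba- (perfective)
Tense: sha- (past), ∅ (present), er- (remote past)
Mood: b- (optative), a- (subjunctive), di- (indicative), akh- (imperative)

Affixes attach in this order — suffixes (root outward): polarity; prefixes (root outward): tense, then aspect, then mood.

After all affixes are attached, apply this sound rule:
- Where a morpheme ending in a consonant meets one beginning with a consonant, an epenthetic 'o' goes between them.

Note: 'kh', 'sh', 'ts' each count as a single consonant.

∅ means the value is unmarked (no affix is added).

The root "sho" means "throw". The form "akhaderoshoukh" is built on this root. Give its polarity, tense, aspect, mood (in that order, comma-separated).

Segment: akh-ad-er-sho-ukh.
polarity: -ukh/du → affirmative.
tense: er- → remote past.
aspect: ad- → progressive.
mood: akh- → imperative.

affirmative, remote past, progressive, imperative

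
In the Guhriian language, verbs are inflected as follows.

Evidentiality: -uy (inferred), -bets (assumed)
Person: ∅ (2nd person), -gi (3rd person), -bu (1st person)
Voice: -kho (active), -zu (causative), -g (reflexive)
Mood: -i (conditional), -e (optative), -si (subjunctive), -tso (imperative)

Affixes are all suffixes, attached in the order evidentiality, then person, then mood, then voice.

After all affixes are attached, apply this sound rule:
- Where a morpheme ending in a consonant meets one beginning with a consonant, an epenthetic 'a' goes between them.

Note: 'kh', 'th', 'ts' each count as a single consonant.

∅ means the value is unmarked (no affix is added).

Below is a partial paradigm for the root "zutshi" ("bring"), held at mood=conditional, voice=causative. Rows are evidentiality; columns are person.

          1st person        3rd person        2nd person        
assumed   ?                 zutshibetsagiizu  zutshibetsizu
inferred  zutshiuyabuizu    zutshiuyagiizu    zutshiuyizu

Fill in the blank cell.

Attach evidentiality assumed -bets → zutshibets.
Attach person 1st person -bu → zutshibetsbu.
Attach mood conditional -i → zutshibetsbui.
Attach voice causative -zu → zutshibetsbuizu.
Apply epenthesis: zutshibetsbuizu → zutshibetsabuizu.

zutshibetsabuizu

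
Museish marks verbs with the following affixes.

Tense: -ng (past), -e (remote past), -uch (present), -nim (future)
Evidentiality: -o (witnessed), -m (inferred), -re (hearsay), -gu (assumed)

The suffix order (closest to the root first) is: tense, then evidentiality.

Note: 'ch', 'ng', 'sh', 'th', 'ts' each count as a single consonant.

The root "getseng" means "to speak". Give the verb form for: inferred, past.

Attach tense past -ng → getsengng.
Attach evidentiality inferred -m → getsengngm.

getsengngm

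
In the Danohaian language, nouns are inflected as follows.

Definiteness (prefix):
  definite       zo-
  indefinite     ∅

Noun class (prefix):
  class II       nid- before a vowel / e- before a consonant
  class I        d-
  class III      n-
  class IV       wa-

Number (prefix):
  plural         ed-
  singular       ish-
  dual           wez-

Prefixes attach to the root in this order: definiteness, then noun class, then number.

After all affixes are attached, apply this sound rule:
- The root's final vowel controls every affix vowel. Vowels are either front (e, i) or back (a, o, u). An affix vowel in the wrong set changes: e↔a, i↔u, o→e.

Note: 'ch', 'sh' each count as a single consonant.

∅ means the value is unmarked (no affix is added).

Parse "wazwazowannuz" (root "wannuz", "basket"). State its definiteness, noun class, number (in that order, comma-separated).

definite, class IV, dual

Segment: wez-wa-zo-wannuz.
definiteness: zo- → definite.
noun class: wa- → class IV.
number: wez- → dual.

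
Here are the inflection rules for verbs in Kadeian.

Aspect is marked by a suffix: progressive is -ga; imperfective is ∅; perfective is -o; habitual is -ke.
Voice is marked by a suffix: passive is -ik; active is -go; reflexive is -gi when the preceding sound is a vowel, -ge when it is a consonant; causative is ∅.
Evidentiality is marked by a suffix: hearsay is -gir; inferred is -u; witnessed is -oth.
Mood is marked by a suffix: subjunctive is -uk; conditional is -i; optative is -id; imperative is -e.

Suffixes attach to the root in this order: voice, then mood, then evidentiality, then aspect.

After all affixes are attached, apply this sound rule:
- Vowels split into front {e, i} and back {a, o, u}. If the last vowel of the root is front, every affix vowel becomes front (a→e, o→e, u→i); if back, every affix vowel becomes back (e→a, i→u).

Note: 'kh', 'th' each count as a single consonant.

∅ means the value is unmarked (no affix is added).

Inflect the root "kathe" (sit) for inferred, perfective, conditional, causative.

voice = causative: zero marking, form stays kathe.
Attach mood conditional -i → kathei.
Attach evidentiality inferred -u → katheiu.
Attach aspect perfective -o → katheiuo.
Apply vowel harmony: katheiuo → katheiie.

katheiie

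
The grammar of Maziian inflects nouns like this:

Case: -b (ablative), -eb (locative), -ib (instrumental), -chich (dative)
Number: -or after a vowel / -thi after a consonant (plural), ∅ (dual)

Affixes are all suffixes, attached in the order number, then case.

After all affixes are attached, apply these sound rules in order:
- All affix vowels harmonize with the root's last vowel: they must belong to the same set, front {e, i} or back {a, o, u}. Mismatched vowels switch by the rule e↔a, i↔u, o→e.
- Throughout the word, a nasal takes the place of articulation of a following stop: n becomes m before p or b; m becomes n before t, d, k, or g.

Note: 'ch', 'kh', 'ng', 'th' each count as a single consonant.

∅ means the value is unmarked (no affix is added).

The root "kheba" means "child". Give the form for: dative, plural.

Attach number plural -or (after vowel 'a') → khebaor.
Attach case dative -chich → khebaorchich.
Apply vowel harmony: khebaorchich → khebaorchuch.
Nasal assimilation: no change.

khebaorchuch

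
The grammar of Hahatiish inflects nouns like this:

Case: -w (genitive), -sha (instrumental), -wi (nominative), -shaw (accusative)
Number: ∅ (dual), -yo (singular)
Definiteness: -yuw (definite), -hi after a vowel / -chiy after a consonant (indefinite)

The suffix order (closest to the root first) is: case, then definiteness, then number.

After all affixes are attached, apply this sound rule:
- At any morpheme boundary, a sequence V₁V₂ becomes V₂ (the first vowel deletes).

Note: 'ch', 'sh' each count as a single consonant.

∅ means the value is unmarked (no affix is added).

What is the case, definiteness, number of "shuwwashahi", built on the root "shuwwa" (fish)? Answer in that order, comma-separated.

Segment: shuwwa-sha-hi.
case: -sha → instrumental.
definiteness: -hi/chiy → indefinite.
number: ∅ → dual.

instrumental, indefinite, dual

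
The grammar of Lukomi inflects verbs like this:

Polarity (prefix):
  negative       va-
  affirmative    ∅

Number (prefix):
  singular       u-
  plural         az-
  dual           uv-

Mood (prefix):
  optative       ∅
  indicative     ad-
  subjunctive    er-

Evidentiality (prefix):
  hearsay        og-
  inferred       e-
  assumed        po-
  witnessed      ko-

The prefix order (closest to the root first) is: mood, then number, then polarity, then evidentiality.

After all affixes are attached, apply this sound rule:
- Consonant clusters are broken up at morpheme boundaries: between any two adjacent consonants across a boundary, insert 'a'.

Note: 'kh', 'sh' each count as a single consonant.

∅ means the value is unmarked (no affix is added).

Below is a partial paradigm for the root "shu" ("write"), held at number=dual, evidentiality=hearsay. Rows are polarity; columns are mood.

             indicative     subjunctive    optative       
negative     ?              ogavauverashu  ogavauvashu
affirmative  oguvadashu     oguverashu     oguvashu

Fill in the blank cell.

Attach mood indicative ad- → adshu.
Attach number dual uv- → uvadshu.
Attach polarity negative va- → vauvadshu.
Attach evidentiality hearsay og- → ogvauvadshu.
Apply epenthesis: ogvauvadshu → ogavauvadashu.

ogavauvadashu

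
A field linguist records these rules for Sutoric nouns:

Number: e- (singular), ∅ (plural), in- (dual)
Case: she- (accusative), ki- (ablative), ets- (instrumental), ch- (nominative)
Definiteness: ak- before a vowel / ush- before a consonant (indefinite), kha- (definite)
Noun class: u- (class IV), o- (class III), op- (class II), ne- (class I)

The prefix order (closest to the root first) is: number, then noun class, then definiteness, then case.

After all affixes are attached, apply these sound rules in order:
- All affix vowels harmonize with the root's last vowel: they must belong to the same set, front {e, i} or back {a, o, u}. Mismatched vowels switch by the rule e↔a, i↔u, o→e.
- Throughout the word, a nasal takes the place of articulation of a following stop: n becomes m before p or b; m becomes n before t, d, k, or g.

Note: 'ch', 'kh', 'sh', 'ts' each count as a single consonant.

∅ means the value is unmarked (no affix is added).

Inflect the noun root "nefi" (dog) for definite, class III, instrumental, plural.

etskheenefi

number = plural: zero marking, form stays nefi.
Attach noun class class III o- → onefi.
Attach definiteness definite kha- → khaonefi.
Attach case instrumental ets- → etskhaonefi.
Apply vowel harmony: etskhaonefi → etskheenefi.
Nasal assimilation: no change.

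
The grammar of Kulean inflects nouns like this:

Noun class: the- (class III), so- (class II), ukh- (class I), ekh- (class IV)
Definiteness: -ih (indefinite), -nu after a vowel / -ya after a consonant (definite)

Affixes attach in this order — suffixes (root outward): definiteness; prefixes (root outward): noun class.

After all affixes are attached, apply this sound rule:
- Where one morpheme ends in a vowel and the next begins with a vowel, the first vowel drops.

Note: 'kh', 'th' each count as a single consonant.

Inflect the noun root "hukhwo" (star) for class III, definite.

Attach noun class class III the- → thehukhwo.
Attach definiteness definite -nu (after vowel 'o') → thehukhwonu.
Vowel deletion: no change.

thehukhwonu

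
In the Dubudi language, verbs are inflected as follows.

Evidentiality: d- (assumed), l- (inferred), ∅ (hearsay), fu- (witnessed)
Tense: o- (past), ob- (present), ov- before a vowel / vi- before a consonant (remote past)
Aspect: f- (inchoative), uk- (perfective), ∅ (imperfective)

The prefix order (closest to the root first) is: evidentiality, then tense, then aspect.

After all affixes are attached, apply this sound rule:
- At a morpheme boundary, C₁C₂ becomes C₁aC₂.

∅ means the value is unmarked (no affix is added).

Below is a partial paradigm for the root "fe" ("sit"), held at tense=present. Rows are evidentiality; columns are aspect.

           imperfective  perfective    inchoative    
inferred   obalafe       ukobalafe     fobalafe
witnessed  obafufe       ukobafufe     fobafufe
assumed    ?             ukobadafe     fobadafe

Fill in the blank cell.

obadafe

Attach evidentiality assumed d- → dfe.
Attach tense present ob- → obdfe.
aspect = imperfective: zero marking, form stays obdfe.
Apply epenthesis: obdfe → obadafe.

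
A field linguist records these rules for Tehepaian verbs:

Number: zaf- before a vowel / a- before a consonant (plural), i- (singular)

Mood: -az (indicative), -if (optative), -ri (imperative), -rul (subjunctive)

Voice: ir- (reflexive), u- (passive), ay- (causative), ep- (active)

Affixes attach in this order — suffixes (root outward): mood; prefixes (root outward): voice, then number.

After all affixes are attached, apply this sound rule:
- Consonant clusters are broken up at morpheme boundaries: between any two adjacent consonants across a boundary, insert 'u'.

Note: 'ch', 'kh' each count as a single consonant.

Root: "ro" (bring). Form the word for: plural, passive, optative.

Attach voice passive u- → uro.
Attach number plural zaf- (before vowel 'u') → zafuro.
Attach mood optative -if → zafuroif.
Epenthesis: no change.

zafuroif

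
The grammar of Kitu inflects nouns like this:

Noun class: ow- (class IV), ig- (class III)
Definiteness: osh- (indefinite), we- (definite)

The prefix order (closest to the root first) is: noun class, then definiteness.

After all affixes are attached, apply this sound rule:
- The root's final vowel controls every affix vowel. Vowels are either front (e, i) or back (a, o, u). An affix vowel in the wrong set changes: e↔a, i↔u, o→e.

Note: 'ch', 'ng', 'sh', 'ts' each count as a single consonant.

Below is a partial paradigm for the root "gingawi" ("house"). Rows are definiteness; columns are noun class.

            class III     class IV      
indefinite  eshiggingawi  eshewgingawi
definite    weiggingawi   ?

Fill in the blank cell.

Attach noun class class IV ow- → owgingawi.
Attach definiteness definite we- → weowgingawi.
Apply vowel harmony: weowgingawi → weewgingawi.

weewgingawi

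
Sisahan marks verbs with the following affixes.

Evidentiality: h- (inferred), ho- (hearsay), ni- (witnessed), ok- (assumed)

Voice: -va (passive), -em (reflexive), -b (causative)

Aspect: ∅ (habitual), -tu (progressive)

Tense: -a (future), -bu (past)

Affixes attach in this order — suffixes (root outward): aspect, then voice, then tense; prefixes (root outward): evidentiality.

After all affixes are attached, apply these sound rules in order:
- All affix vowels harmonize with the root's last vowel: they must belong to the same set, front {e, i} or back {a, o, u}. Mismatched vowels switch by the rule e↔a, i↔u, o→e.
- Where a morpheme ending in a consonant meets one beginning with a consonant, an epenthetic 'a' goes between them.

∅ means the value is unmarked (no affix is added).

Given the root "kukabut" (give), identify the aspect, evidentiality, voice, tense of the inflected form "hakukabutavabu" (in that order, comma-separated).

habitual, inferred, passive, past

Segment: h-kukabut-va-bu.
aspect: ∅ → habitual.
evidentiality: h- → inferred.
voice: -va → passive.
tense: -bu → past.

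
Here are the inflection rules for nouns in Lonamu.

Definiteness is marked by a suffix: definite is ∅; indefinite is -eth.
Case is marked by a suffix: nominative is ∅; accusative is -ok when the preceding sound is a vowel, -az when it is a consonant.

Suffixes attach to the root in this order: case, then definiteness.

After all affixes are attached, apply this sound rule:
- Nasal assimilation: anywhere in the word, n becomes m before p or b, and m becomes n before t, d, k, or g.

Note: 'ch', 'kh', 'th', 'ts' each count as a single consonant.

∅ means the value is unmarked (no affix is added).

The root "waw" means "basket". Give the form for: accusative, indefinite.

Attach case accusative -az (after consonant 'w') → wawaz.
Attach definiteness indefinite -eth → wawazeth.
Nasal assimilation: no change.

wawazeth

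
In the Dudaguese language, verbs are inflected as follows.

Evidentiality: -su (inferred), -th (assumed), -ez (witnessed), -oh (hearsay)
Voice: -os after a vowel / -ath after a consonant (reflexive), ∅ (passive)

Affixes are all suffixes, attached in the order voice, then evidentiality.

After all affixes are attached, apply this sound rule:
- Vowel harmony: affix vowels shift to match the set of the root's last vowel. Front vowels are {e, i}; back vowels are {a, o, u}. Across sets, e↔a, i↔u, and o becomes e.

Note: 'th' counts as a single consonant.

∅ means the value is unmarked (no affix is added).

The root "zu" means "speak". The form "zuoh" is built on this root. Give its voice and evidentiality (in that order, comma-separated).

Segment: zu-oh.
voice: ∅ → passive.
evidentiality: -oh → hearsay.

passive, hearsay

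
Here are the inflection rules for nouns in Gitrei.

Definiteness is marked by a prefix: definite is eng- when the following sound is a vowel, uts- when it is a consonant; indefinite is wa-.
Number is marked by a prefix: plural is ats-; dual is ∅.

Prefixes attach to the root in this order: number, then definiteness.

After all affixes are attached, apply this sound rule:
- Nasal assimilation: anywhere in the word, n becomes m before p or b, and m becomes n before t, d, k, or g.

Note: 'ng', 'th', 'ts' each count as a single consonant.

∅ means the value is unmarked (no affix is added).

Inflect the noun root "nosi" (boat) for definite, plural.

engatsnosi

Attach number plural ats- → atsnosi.
Attach definiteness definite eng- (before vowel 'a') → engatsnosi.
Nasal assimilation: no change.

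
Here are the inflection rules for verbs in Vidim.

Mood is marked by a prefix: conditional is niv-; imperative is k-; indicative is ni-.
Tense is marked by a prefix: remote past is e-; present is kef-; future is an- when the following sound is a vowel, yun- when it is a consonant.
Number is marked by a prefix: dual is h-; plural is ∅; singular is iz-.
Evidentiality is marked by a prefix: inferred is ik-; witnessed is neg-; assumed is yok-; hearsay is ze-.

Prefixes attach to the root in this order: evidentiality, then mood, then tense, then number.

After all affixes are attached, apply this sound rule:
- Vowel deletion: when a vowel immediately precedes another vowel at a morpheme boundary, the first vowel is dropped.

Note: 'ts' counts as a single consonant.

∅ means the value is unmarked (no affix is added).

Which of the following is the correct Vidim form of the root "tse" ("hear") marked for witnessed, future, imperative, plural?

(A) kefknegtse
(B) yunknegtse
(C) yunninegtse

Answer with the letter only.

B

Attach evidentiality witnessed neg- → negtse.
Attach mood imperative k- → knegtse.
Attach tense future yun- (before consonant 'k') → yunknegtse.
number = plural: zero marking, form stays yunknegtse.
Vowel deletion: no change.
So the correct form is yunknegtse, option (B).
(A) kefknegtse is wrong: it uses present instead of future for tense.
(C) yunninegtse is wrong: it uses indicative instead of imperative for mood.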